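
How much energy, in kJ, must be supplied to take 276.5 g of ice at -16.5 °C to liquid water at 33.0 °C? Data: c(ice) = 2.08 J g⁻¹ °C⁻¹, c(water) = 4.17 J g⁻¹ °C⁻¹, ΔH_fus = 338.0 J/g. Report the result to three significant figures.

q = 141 kJ

q1 (heat ice -16.5→0.0 °C): 276.5 × 2.08 × 16.5 = 9489 J
q2 (melt at 0 °C): 276.5 × 338.0 = 93457 J
q3 (heat water 0.0→33.0 °C): 276.5 × 4.17 × 33.0 = 38049 J
Total: 9489 + 93457 + 38049 = 140995 J = 141 kJ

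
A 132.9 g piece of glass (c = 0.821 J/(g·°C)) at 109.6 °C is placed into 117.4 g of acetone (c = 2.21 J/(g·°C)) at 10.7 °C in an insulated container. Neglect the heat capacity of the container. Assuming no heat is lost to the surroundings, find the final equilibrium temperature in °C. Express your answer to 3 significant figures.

Heat lost by glass = heat gained by acetone.
(132.9)(0.821)(109.6 − T) = (117.4)(2.21)(T − 10.7)
109.1109 (109.6 − T) = 259.454 (T − 10.7)
11959 − 109.1109 T = 259.454 T − 2776.2
14735.2 = 368.5649 T
T = 39.98 °C

T_f = 40.0 °C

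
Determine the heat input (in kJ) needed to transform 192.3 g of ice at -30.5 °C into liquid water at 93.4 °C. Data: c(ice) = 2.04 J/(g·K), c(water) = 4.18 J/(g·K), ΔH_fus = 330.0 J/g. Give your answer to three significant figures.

q = 151 kJ

q1 (heat ice -30.5→0.0 °C): 192.3 × 2.04 × 30.5 = 11965 J
q2 (melt at 0 °C): 192.3 × 330.0 = 63459 J
q3 (heat water 0.0→93.4 °C): 192.3 × 4.18 × 93.4 = 75076 J
Total: 11965 + 63459 + 75076 = 150500 J = 151 kJ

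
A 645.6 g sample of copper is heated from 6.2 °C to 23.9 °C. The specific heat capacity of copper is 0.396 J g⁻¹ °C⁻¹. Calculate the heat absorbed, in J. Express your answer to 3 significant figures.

q = 4530 J

q = m c ΔT = 645.6 × 0.396 × (23.9 − 6.2)
q = 645.6 × 0.396 × 17.7 = 4525 J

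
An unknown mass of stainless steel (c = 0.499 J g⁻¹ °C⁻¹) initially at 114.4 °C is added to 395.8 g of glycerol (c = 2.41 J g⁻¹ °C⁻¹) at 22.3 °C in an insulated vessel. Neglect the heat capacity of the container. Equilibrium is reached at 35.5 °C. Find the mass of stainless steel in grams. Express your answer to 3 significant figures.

q_gained = (395.8 × 2.41) × (35.5 − 22.3) = 12590 J
q_lost = m × 0.499 × (114.4 − 35.5) = 39.3711 m
m = 12590 / 39.3711 = 320 g

m = 320 g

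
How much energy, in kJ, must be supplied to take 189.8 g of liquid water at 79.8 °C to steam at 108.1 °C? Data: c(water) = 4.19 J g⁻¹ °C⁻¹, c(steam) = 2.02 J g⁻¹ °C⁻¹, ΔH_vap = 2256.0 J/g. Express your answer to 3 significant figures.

q1 (heat water 79.8→100.0 °C): 189.8 × 4.19 × 20.2 = 16064 J
q2 (vaporize at 100 °C): 189.8 × 2256.0 = 428189 J
q3 (heat steam 100.0→108.1 °C): 189.8 × 2.02 × 8.1 = 3106 J
Total: 16064 + 428189 + 3106 = 447359 J = 447 kJ

q = 447 kJ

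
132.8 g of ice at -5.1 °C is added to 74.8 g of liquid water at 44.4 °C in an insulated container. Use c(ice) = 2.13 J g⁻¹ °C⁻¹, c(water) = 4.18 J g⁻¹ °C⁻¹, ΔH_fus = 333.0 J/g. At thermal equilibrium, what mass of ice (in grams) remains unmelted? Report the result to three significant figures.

m_ice remaining = 95.4 g

Heat to warm all ice to 0 °C: 132.8×2.13×5.1 = 1442.6 J
Heat released by water cooling to 0 °C: 74.8×4.18×44.4 = 13882 J
13882 J < 1442.6 + 132.8×333.0 = 45665.0 J, so not all ice melts; final T = 0 °C.
Heat left for melting: 13882 − 1442.6 = 12439.4 J
Mass melted = 12439.4 / 333.0 = 37.36 g
Ice remaining = 132.8 − 37.36 = 95.44 g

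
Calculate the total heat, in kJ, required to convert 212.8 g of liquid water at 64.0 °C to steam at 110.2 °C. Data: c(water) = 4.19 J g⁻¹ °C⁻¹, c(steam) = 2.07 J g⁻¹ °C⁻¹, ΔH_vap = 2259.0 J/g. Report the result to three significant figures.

q = 517 kJ

q1 (heat water 64.0→100.0 °C): 212.8 × 4.19 × 36.0 = 32099 J
q2 (vaporize at 100 °C): 212.8 × 2259.0 = 480715 J
q3 (heat steam 100.0→110.2 °C): 212.8 × 2.07 × 10.2 = 4493 J
Total: 32099 + 480715 + 4493 = 517307 J = 517 kJ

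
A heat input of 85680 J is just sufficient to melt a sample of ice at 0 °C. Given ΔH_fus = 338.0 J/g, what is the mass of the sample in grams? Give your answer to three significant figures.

m = 253 g

m = q / ΔH_fus = 85680 J / 338.0 J/g = 253 g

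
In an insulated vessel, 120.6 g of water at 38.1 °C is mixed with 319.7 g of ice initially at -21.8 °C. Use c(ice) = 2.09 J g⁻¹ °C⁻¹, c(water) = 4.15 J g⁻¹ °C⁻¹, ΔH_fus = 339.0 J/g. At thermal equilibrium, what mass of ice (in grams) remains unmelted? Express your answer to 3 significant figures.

m_ice remaining = 306 g

Heat to warm all ice to 0 °C: 319.7×2.09×21.8 = 14566 J
Heat released by water cooling to 0 °C: 120.6×4.15×38.1 = 19069 J
19069 J < 14566 + 319.7×339.0 = 122944.3 J, so not all ice melts; final T = 0 °C.
Heat left for melting: 19069 − 14566 = 4503 J
Mass melted = 4503 / 339.0 = 13.28 g
Ice remaining = 319.7 − 13.28 = 306.42 g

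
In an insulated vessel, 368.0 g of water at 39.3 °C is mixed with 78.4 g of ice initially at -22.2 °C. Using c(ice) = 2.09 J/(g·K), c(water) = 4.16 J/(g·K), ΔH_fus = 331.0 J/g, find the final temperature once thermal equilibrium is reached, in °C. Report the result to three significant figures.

T_f = 16.5 °C

Heat to bring ice to 0 °C and melt it: q₁ = 78.4×2.09×22.2 + 78.4×331.0 = 29588 J
Heat the water can supply cooling to 0 °C: 368.0×4.16×39.3 = 60163.6 J > q₁, so all ice melts.
Energy balance: 368.0×4.16×(39.3 − T) = 29588 + 78.4×4.16×(T − 0)
1530.88(39.3 − T) = 29588 + 326.144 T
60163.6 − 29588 = 1857.024 T
T = 30575.6 / 1857.024 = 16.46 °C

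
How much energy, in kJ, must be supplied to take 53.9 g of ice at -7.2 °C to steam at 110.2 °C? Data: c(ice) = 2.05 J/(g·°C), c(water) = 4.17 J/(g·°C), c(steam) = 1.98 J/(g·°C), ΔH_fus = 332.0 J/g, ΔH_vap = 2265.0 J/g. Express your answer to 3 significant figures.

q1 (heat ice -7.2→0.0 °C): 53.9 × 2.05 × 7.2 = 796 J
q2 (melt at 0 °C): 53.9 × 332.0 = 17895 J
q3 (heat water 0.0→100.0 °C): 53.9 × 4.17 × 100.0 = 22476 J
q4 (vaporize at 100 °C): 53.9 × 2265.0 = 122084 J
q5 (heat steam 100.0→110.2 °C): 53.9 × 1.98 × 10.2 = 1089 J
Total: 796 + 17895 + 22476 + 122084 + 1089 = 164340 J = 164 kJ

q = 164 kJ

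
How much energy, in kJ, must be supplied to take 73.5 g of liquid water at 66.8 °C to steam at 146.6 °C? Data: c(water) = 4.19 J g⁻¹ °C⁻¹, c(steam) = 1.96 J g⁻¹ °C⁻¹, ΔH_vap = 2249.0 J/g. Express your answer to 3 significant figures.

q = 182 kJ

q1 (heat water 66.8→100.0 °C): 73.5 × 4.19 × 33.2 = 10224 J
q2 (vaporize at 100 °C): 73.5 × 2249.0 = 165302 J
q3 (heat steam 100.0→146.6 °C): 73.5 × 1.96 × 46.6 = 6713 J
Total: 10224 + 165302 + 6713 = 182239 J = 182 kJ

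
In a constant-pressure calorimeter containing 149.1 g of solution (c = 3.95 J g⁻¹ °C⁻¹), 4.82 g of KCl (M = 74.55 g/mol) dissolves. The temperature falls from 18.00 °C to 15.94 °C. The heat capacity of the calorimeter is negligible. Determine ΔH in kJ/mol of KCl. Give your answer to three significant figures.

|ΔT| = |15.94 − 18.00| = 2.06 °C
|q_surr| = (149.1 × 3.95) × 2.06 = 588.945 × 2.06 = 1213 J
n(KCl) = 4.82 / 74.55 = 0.06465 mol
Temperature fell, so q_rxn = +|q_surr| = 1.213 kJ
ΔH = q_rxn / n = 18.76 kJ/mol

ΔH = 18.8 kJ/mol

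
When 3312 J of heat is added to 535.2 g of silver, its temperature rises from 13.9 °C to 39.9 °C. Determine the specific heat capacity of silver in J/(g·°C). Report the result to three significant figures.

c = 0.238 J/(g·°C)

c = q / (m ΔT) = 3312 / (535.2 × 26.0)
c = 3312 / 13915.2 = 0.238 J/(g·°C)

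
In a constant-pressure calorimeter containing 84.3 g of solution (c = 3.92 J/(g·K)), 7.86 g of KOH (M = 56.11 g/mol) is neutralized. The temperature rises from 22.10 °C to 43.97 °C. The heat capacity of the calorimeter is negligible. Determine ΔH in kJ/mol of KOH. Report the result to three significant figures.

ΔH = -51.6 kJ/mol

|ΔT| = |43.97 − 22.10| = 21.87 °C
|q_surr| = (84.3 × 3.92) × 21.87 = 330.456 × 21.87 = 7227 J
n(KOH) = 7.86 / 56.11 = 0.1401 mol
Temperature rose, so q_rxn = −|q_surr| = -7.227 kJ
ΔH = q_rxn / n = -51.58 kJ/mol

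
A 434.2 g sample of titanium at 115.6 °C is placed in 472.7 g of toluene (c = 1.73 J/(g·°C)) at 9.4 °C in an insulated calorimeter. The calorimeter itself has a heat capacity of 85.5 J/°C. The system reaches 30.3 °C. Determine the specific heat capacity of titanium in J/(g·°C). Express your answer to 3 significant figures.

q_gained = (472.7 × 1.73 + 85.5) × (30.3 − 9.4) = 18880 J
q_lost = 434.2 × c × (115.6 − 30.3) = 37037.26 c
Set equal: c = 18880 / 37037.26 = 0.510 J/(g·°C)

c = 0.510 J/(g·°C)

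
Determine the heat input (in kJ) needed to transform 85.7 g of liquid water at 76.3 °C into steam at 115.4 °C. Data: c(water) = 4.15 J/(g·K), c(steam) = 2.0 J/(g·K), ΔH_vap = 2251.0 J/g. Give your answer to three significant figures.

q = 204 kJ

q1 (heat water 76.3→100.0 °C): 85.7 × 4.15 × 23.7 = 8429 J
q2 (vaporize at 100 °C): 85.7 × 2251.0 = 192911 J
q3 (heat steam 100.0→115.4 °C): 85.7 × 2.0 × 15.4 = 2640 J
Total: 8429 + 192911 + 2640 = 203980 J = 204 kJ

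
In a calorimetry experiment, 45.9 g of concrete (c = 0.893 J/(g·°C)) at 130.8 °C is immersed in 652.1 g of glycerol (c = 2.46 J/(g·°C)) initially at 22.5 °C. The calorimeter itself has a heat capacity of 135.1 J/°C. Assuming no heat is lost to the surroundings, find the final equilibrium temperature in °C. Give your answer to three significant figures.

T_f = 25.0 °C

Heat lost by concrete = heat gained by glycerol + calorimeter.
(45.9)(0.893)(130.8 − T) = [(652.1)(2.46) + 135.1](T − 22.5)
40.9887 (130.8 − T) = 1739.266 (T − 22.5)
5361.3 − 40.9887 T = 1739.266 T − 39133
44494.3 = 1780.2547 T
T = 24.99 °C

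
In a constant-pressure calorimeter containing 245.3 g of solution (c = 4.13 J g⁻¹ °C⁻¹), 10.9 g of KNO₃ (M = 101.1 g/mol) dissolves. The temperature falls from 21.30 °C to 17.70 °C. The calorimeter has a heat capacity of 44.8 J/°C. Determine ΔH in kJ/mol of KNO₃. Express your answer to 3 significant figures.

|ΔT| = |17.70 − 21.30| = 3.60 °C
|q_surr| = (245.3 × 4.13 + 44.8) × 3.60 = 1057.889 × 3.60 = 3808 J
n(KNO₃) = 10.9 / 101.1 = 0.1078 mol
Temperature fell, so q_rxn = +|q_surr| = 3.808 kJ
ΔH = q_rxn / n = 35.32 kJ/mol

ΔH = 35.3 kJ/mol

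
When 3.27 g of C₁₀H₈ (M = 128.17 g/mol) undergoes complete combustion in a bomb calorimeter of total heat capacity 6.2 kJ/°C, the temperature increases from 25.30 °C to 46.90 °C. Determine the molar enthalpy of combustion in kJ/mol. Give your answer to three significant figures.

ΔH = -5250 kJ/mol

ΔT = 46.90 − 25.30 = 21.60 °C
q_cal = C_cal × ΔT = 6.2 × 21.60 = 133.92 kJ
n = 3.27 / 128.17 = 0.02551 mol
q_rxn = −q_cal = -133.92 kJ
ΔH = -133.92 / 0.02551 = -5250 kJ/mol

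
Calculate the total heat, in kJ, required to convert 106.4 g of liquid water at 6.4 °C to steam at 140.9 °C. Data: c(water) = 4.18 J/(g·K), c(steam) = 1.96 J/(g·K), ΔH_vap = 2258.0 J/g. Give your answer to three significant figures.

q = 290 kJ

q1 (heat water 6.4→100.0 °C): 106.4 × 4.18 × 93.6 = 41629 J
q2 (vaporize at 100 °C): 106.4 × 2258.0 = 240251 J
q3 (heat steam 100.0→140.9 °C): 106.4 × 1.96 × 40.9 = 8529 J
Total: 41629 + 240251 + 8529 = 290409 J = 290 kJ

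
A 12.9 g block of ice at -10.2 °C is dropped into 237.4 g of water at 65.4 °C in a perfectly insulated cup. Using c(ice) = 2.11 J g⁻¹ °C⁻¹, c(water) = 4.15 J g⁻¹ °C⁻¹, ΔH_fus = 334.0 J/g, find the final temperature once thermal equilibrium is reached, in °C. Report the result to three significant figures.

T_f = 57.6 °C

Heat to bring ice to 0 °C and melt it: q₁ = 12.9×2.11×10.2 + 12.9×334.0 = 4586.2 J
Heat the water can supply cooling to 0 °C: 237.4×4.15×65.4 = 64432.7 J > q₁, so all ice melts.
Energy balance: 237.4×4.15×(65.4 − T) = 4586.2 + 12.9×4.15×(T − 0)
985.21(65.4 − T) = 4586.2 + 53.535 T
64432.7 − 4586.2 = 1038.745 T
T = 59846.5 / 1038.745 = 57.61 °C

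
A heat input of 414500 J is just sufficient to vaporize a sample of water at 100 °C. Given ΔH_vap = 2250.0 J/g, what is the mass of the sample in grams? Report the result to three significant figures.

m = q / ΔH_vap = 414500 J / 2250.0 J/g = 184 g

m = 184 g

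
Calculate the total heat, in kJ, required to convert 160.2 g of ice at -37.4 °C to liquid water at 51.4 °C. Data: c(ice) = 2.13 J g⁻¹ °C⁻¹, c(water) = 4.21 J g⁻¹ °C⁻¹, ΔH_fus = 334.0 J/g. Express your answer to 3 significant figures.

q = 101 kJ

q1 (heat ice -37.4→0.0 °C): 160.2 × 2.13 × 37.4 = 12762 J
q2 (melt at 0 °C): 160.2 × 334.0 = 53507 J
q3 (heat water 0.0→51.4 °C): 160.2 × 4.21 × 51.4 = 34666 J
Total: 12762 + 53507 + 34666 = 100935 J = 101 kJ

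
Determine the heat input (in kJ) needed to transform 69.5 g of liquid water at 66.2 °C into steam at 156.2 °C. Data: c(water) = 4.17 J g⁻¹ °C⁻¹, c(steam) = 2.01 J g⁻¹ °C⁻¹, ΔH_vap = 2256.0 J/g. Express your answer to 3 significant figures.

q = 174 kJ

q1 (heat water 66.2→100.0 °C): 69.5 × 4.17 × 33.8 = 9796 J
q2 (vaporize at 100 °C): 69.5 × 2256.0 = 156792 J
q3 (heat steam 100.0→156.2 °C): 69.5 × 2.01 × 56.2 = 7851 J
Total: 9796 + 156792 + 7851 = 174439 J = 174 kJ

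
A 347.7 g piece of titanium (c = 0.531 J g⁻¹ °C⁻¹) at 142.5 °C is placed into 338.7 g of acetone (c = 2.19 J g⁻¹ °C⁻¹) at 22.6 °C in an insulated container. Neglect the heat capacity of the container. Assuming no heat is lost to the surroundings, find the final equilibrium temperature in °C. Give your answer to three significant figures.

Heat lost by titanium = heat gained by acetone.
(347.7)(0.531)(142.5 − T) = (338.7)(2.19)(T − 22.6)
184.6287 (142.5 − T) = 741.753 (T − 22.6)
26310 − 184.6287 T = 741.753 T − 16764
43074 = 926.3817 T
T = 46.50 °C

T_f = 46.5 °C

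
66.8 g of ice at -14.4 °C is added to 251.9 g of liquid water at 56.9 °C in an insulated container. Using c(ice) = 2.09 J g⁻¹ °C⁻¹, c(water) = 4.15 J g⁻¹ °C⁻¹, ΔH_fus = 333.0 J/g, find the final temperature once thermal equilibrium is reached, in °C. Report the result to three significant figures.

Heat to bring ice to 0 °C and melt it: q₁ = 66.8×2.09×14.4 + 66.8×333.0 = 24255 J
Heat the water can supply cooling to 0 °C: 251.9×4.15×56.9 = 59482.4 J > q₁, so all ice melts.
Energy balance: 251.9×4.15×(56.9 − T) = 24255 + 66.8×4.15×(T − 0)
1045.385(56.9 − T) = 24255 + 277.22 T
59482.4 − 24255 = 1322.605 T
T = 35227.4 / 1322.605 = 26.63 °C

T_f = 26.6 °C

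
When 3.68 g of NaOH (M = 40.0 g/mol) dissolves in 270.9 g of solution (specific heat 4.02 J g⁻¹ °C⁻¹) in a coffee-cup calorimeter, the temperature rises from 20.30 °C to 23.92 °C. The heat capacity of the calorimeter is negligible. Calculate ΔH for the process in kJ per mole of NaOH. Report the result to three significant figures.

|ΔT| = |23.92 − 20.30| = 3.62 °C
|q_surr| = (270.9 × 4.02) × 3.62 = 1089.018 × 3.62 = 3942.2 J
n(NaOH) = 3.68 / 40.0 = 0.092000 mol
Temperature rose, so q_rxn = −|q_surr| = -3.9422 kJ
ΔH = q_rxn / n = -42.85 kJ/mol

ΔH = -42.9 kJ/mol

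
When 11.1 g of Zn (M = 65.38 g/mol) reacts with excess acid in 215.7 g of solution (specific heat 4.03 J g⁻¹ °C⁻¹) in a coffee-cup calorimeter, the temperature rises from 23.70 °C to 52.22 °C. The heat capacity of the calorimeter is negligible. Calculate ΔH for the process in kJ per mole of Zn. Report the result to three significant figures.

|ΔT| = |52.22 − 23.70| = 28.52 °C
|q_surr| = (215.7 × 4.03) × 28.52 = 869.271 × 28.52 = 24790 J
n(Zn) = 11.1 / 65.38 = 0.1698 mol
Temperature rose, so q_rxn = −|q_surr| = -24.79 kJ
ΔH = q_rxn / n = -146.0 kJ/mol

ΔH = -146 kJ/mol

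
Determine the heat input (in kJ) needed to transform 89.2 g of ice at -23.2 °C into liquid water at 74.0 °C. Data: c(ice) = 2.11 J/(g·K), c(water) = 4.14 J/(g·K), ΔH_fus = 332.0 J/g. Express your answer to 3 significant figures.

q1 (heat ice -23.2→0.0 °C): 89.2 × 2.11 × 23.2 = 4367 J
q2 (melt at 0 °C): 89.2 × 332.0 = 29614 J
q3 (heat water 0.0→74.0 °C): 89.2 × 4.14 × 74.0 = 27327 J
Total: 4367 + 29614 + 27327 = 61308 J = 61.3 kJ

q = 61.3 kJ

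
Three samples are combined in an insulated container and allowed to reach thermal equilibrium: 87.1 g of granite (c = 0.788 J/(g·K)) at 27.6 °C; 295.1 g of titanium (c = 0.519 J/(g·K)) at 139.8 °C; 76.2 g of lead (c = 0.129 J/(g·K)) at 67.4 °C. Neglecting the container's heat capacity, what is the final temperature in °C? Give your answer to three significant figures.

Σ mᵢcᵢ(T − Tᵢ) = 0  ⇒  T = Σ mᵢcᵢTᵢ / Σ mᵢcᵢ
Σ mᵢcᵢ = 87.1×0.788 + 295.1×0.519 + 76.2×0.129 = 231.6215
Σ mᵢcᵢTᵢ = 68.6348×27.6 + 153.1569×139.8 + 9.8298×67.4 = 23968
T = 23968 / 231.6215 = 103.48 °C

T_f = 103 °C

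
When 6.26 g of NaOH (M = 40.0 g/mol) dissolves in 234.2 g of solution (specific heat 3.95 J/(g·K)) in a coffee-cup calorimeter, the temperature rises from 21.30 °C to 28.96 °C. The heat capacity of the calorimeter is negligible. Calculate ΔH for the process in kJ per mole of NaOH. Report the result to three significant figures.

|ΔT| = |28.96 − 21.30| = 7.66 °C
|q_surr| = (234.2 × 3.95) × 7.66 = 925.09 × 7.66 = 7086 J
n(NaOH) = 6.26 / 40.0 = 0.1565 mol
Temperature rose, so q_rxn = −|q_surr| = -7.086 kJ
ΔH = q_rxn / n = -45.28 kJ/mol

ΔH = -45.3 kJ/mol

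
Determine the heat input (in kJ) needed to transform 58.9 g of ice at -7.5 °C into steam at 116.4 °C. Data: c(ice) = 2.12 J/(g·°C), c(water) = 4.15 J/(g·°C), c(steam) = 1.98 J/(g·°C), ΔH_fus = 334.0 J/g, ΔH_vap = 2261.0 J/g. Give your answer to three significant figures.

q = 180 kJ

q1 (heat ice -7.5→0.0 °C): 58.9 × 2.12 × 7.5 = 937 J
q2 (melt at 0 °C): 58.9 × 334.0 = 19673 J
q3 (heat water 0.0→100.0 °C): 58.9 × 4.15 × 100.0 = 24444 J
q4 (vaporize at 100 °C): 58.9 × 2261.0 = 133173 J
q5 (heat steam 100.0→116.4 °C): 58.9 × 1.98 × 16.4 = 1913 J
Total: 937 + 19673 + 24444 + 133173 + 1913 = 180140 J = 180 kJ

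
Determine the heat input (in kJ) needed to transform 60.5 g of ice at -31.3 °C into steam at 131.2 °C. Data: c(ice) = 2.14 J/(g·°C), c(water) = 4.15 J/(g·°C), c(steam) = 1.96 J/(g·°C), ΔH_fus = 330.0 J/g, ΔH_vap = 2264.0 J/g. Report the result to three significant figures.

q1 (heat ice -31.3→0.0 °C): 60.5 × 2.14 × 31.3 = 4052 J
q2 (melt at 0 °C): 60.5 × 330.0 = 19965 J
q3 (heat water 0.0→100.0 °C): 60.5 × 4.15 × 100.0 = 25108 J
q4 (vaporize at 100 °C): 60.5 × 2264.0 = 136972 J
q5 (heat steam 100.0→131.2 °C): 60.5 × 1.96 × 31.2 = 3700 J
Total: 4052 + 19965 + 25108 + 136972 + 3700 = 189797 J = 190 kJ

q = 190 kJ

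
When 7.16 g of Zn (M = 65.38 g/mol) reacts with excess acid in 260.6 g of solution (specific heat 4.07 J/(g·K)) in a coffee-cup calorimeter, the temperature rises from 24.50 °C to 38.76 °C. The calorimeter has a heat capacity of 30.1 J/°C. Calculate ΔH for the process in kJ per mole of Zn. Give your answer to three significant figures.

|ΔT| = |38.76 − 24.50| = 14.26 °C
|q_surr| = (260.6 × 4.07 + 30.1) × 14.26 = 1090.742 × 14.26 = 15550 J
n(Zn) = 7.16 / 65.38 = 0.1095 mol
Temperature rose, so q_rxn = −|q_surr| = -15.55 kJ
ΔH = q_rxn / n = -142.0 kJ/mol

ΔH = -142 kJ/mol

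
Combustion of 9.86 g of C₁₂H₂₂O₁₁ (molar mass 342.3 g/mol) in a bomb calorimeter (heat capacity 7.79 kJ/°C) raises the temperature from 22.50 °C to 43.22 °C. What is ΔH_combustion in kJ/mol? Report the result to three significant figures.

ΔH = -5600 kJ/mol

ΔT = 43.22 − 22.50 = 20.72 °C
q_cal = C_cal × ΔT = 7.79 × 20.72 = 161.4088 kJ
n = 9.86 / 342.3 = 0.02881 mol
q_rxn = −q_cal = -161.4088 kJ
ΔH = -161.4088 / 0.02881 = -5603 kJ/mol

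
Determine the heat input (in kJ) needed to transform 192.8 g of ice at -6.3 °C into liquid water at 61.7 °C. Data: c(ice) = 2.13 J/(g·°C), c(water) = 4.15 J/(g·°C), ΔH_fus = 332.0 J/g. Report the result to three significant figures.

q = 116 kJ

q1 (heat ice -6.3→0.0 °C): 192.8 × 2.13 × 6.3 = 2587 J
q2 (melt at 0 °C): 192.8 × 332.0 = 64010 J
q3 (heat water 0.0→61.7 °C): 192.8 × 4.15 × 61.7 = 49367 J
Total: 2587 + 64010 + 49367 = 115964 J = 116 kJ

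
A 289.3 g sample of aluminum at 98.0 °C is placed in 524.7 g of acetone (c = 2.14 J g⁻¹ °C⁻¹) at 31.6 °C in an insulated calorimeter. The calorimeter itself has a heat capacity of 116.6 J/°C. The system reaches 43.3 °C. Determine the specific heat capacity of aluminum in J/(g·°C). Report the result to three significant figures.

q_gained = (524.7 × 2.14 + 116.6) × (43.3 − 31.6) = 14500 J
q_lost = 289.3 × c × (98.0 − 43.3) = 15824.71 c
Set equal: c = 14500 / 15824.71 = 0.916 J/(g·°C)

c = 0.916 J/(g·°C)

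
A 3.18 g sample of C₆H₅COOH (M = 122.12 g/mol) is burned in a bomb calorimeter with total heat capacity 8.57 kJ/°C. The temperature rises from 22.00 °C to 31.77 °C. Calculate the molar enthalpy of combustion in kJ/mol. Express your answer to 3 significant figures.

ΔH = -3220 kJ/mol

ΔT = 31.77 − 22.00 = 9.77 °C
q_cal = C_cal × ΔT = 8.57 × 9.77 = 83.7289 kJ
n = 3.18 / 122.12 = 0.02604 mol
q_rxn = −q_cal = -83.7289 kJ
ΔH = -83.7289 / 0.02604 = -3215 kJ/mol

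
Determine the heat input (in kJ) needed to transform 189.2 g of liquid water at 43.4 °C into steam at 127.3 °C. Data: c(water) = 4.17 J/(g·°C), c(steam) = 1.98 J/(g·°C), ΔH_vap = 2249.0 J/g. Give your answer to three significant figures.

q1 (heat water 43.4→100.0 °C): 189.2 × 4.17 × 56.6 = 44655 J
q2 (vaporize at 100 °C): 189.2 × 2249.0 = 425511 J
q3 (heat steam 100.0→127.3 °C): 189.2 × 1.98 × 27.3 = 10227 J
Total: 44655 + 425511 + 10227 = 480393 J = 480 kJ

q = 480 kJ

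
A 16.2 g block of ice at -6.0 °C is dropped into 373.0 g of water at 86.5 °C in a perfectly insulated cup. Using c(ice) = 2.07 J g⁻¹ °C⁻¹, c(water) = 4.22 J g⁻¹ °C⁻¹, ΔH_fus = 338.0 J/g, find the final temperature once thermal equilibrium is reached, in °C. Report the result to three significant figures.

Heat to bring ice to 0 °C and melt it: q₁ = 16.2×2.07×6.0 + 16.2×338.0 = 5676.8 J
Heat the water can supply cooling to 0 °C: 373.0×4.22×86.5 = 136156 J > q₁, so all ice melts.
Energy balance: 373.0×4.22×(86.5 − T) = 5676.8 + 16.2×4.22×(T − 0)
1574.06(86.5 − T) = 5676.8 + 68.364 T
136156 − 5676.8 = 1642.424 T
T = 130479.2 / 1642.424 = 79.44 °C

T_f = 79.4 °C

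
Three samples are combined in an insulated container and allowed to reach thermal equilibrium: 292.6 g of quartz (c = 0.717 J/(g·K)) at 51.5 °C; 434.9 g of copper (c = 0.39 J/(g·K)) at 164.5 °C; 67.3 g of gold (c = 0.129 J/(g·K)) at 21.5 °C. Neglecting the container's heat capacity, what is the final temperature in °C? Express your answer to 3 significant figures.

T_f = 100 °C

Σ mᵢcᵢ(T − Tᵢ) = 0  ⇒  T = Σ mᵢcᵢTᵢ / Σ mᵢcᵢ
Σ mᵢcᵢ = 292.6×0.717 + 434.9×0.39 + 67.3×0.129 = 388.0869
Σ mᵢcᵢTᵢ = 209.7942×51.5 + 169.611×164.5 + 8.6817×21.5 = 38892
T = 38892 / 388.0869 = 100.2 °C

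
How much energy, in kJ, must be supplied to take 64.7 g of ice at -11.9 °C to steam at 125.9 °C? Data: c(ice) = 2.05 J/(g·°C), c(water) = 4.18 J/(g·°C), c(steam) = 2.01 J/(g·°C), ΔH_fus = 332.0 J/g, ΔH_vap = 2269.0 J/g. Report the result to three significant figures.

q1 (heat ice -11.9→0.0 °C): 64.7 × 2.05 × 11.9 = 1578 J
q2 (melt at 0 °C): 64.7 × 332.0 = 21480 J
q3 (heat water 0.0→100.0 °C): 64.7 × 4.18 × 100.0 = 27045 J
q4 (vaporize at 100 °C): 64.7 × 2269.0 = 146804 J
q5 (heat steam 100.0→125.9 °C): 64.7 × 2.01 × 25.9 = 3368 J
Total: 1578 + 21480 + 27045 + 146804 + 3368 = 200275 J = 200 kJ

q = 200 kJ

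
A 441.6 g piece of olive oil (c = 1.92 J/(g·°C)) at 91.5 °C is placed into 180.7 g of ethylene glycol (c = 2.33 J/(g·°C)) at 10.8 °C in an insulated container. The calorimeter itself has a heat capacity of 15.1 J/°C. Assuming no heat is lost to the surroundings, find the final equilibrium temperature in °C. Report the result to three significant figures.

Heat lost by olive oil = heat gained by ethylene glycol + calorimeter.
(441.6)(1.92)(91.5 − T) = [(180.7)(2.33) + 15.1](T − 10.8)
847.872 (91.5 − T) = 436.131 (T − 10.8)
77580 − 847.872 T = 436.131 T − 4710.2
82290.2 = 1284.003 T
T = 64.09 °C

T_f = 64.1 °C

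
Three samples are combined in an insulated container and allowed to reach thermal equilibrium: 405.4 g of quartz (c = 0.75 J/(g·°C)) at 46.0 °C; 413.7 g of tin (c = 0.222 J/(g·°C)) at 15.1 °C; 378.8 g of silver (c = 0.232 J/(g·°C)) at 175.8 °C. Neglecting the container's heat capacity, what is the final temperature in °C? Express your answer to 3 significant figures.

T_f = 63.7 °C

Σ mᵢcᵢ(T − Tᵢ) = 0  ⇒  T = Σ mᵢcᵢTᵢ / Σ mᵢcᵢ
Σ mᵢcᵢ = 405.4×0.75 + 413.7×0.222 + 378.8×0.232 = 483.7730
Σ mᵢcᵢTᵢ = 304.05×46.0 + 91.8414×15.1 + 87.8816×175.8 = 30823
T = 30823 / 483.7730 = 63.71 °C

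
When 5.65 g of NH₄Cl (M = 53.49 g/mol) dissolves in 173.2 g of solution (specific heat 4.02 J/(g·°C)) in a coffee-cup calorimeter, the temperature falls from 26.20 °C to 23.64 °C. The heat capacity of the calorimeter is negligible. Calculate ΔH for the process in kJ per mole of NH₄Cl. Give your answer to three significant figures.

ΔH = 16.9 kJ/mol

|ΔT| = |23.64 − 26.20| = 2.56 °C
|q_surr| = (173.2 × 4.02) × 2.56 = 696.264 × 2.56 = 1782 J
n(NH₄Cl) = 5.65 / 53.49 = 0.1056 mol
Temperature fell, so q_rxn = +|q_surr| = 1.782 kJ
ΔH = q_rxn / n = 16.88 kJ/mol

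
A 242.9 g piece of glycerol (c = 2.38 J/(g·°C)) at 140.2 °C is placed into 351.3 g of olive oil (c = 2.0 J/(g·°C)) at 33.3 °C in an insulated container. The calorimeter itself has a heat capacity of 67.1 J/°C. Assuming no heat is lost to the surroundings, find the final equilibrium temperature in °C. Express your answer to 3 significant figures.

T_f = 79.2 °C

Heat lost by glycerol = heat gained by olive oil + calorimeter.
(242.9)(2.38)(140.2 − T) = [(351.3)(2.0) + 67.1](T − 33.3)
578.102 (140.2 − T) = 769.7 (T − 33.3)
81050 − 578.102 T = 769.7 T − 25631
106681 = 1347.802 T
T = 79.15 °C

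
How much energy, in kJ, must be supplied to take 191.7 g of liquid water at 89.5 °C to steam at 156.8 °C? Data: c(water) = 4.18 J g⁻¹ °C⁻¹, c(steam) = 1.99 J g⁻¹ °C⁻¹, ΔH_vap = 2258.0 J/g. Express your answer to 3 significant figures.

q = 463 kJ

q1 (heat water 89.5→100.0 °C): 191.7 × 4.18 × 10.5 = 8414 J
q2 (vaporize at 100 °C): 191.7 × 2258.0 = 432859 J
q3 (heat steam 100.0→156.8 °C): 191.7 × 1.99 × 56.8 = 21668 J
Total: 8414 + 432859 + 21668 = 462941 J = 463 kJ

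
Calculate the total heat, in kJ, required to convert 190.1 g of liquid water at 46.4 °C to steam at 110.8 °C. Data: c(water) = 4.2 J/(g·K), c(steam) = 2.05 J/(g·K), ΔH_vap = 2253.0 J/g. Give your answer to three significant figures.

q1 (heat water 46.4→100.0 °C): 190.1 × 4.2 × 53.6 = 42795 J
q2 (vaporize at 100 °C): 190.1 × 2253.0 = 428295 J
q3 (heat steam 100.0→110.8 °C): 190.1 × 2.05 × 10.8 = 4209 J
Total: 42795 + 428295 + 4209 = 475299 J = 475 kJ

q = 475 kJ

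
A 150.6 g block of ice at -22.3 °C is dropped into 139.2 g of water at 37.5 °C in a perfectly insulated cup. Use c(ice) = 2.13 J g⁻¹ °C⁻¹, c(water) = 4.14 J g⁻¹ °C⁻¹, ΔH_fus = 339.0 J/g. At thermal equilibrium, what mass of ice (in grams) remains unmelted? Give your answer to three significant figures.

Heat to warm all ice to 0 °C: 150.6×2.13×22.3 = 7153.3 J
Heat released by water cooling to 0 °C: 139.2×4.14×37.5 = 21611 J
21611 J < 7153.3 + 150.6×339.0 = 58206.7 J, so not all ice melts; final T = 0 °C.
Heat left for melting: 21611 − 7153.3 = 14457.7 J
Mass melted = 14457.7 / 339.0 = 42.65 g
Ice remaining = 150.6 − 42.65 = 107.95 g

m_ice remaining = 108 g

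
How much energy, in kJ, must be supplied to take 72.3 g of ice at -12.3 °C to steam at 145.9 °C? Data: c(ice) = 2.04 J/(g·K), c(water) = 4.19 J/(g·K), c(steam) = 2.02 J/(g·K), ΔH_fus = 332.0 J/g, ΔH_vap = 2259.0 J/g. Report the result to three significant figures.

q = 226 kJ

q1 (heat ice -12.3→0.0 °C): 72.3 × 2.04 × 12.3 = 1814 J
q2 (melt at 0 °C): 72.3 × 332.0 = 24004 J
q3 (heat water 0.0→100.0 °C): 72.3 × 4.19 × 100.0 = 30294 J
q4 (vaporize at 100 °C): 72.3 × 2259.0 = 163326 J
q5 (heat steam 100.0→145.9 °C): 72.3 × 2.02 × 45.9 = 6704 J
Total: 1814 + 24004 + 30294 + 163326 + 6704 = 226142 J = 226 kJ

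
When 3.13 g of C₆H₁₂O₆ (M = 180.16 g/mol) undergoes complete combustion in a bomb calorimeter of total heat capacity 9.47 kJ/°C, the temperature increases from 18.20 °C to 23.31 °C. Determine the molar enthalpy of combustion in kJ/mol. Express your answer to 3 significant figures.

ΔT = 23.31 − 18.20 = 5.11 °C
q_cal = C_cal × ΔT = 9.47 × 5.11 = 48.3917 kJ
n = 3.13 / 180.16 = 0.01737 mol
q_rxn = −q_cal = -48.3917 kJ
ΔH = -48.3917 / 0.01737 = -2786 kJ/mol

ΔH = -2790 kJ/mol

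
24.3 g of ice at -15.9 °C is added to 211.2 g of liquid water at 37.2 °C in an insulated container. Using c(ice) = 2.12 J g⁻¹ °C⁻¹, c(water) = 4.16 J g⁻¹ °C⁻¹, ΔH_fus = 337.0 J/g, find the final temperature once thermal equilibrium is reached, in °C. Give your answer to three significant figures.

T_f = 24.2 °C

Heat to bring ice to 0 °C and melt it: q₁ = 24.3×2.12×15.9 + 24.3×337.0 = 9008.2 J
Heat the water can supply cooling to 0 °C: 211.2×4.16×37.2 = 32683.6 J > q₁, so all ice melts.
Energy balance: 211.2×4.16×(37.2 − T) = 9008.2 + 24.3×4.16×(T − 0)
878.592(37.2 − T) = 9008.2 + 101.088 T
32683.6 − 9008.2 = 979.680 T
T = 23675.4 / 979.680 = 24.17 °C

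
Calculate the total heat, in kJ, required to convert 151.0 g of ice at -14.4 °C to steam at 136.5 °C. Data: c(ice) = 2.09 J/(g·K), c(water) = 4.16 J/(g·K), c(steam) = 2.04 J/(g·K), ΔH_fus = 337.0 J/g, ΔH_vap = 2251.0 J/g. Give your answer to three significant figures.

q = 469 kJ

q1 (heat ice -14.4→0.0 °C): 151.0 × 2.09 × 14.4 = 4544 J
q2 (melt at 0 °C): 151.0 × 337.0 = 50887 J
q3 (heat water 0.0→100.0 °C): 151.0 × 4.16 × 100.0 = 62816 J
q4 (vaporize at 100 °C): 151.0 × 2251.0 = 339901 J
q5 (heat steam 100.0→136.5 °C): 151.0 × 2.04 × 36.5 = 11243 J
Total: 4544 + 50887 + 62816 + 339901 + 11243 = 469391 J = 469 kJ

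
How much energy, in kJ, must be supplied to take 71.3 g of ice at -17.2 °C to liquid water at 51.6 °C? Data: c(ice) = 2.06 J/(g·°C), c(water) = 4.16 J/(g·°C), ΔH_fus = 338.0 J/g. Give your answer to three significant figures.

q = 41.9 kJ

q1 (heat ice -17.2→0.0 °C): 71.3 × 2.06 × 17.2 = 2526 J
q2 (melt at 0 °C): 71.3 × 338.0 = 24099 J
q3 (heat water 0.0→51.6 °C): 71.3 × 4.16 × 51.6 = 15305 J
Total: 2526 + 24099 + 15305 = 41930 J = 41.9 kJ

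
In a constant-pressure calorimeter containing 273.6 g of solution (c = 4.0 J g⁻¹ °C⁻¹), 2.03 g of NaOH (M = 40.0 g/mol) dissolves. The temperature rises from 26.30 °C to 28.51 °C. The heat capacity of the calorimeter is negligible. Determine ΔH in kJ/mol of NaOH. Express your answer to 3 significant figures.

|ΔT| = |28.51 − 26.30| = 2.21 °C
|q_surr| = (273.6 × 4.0) × 2.21 = 1094.4 × 2.21 = 2419 J
n(NaOH) = 2.03 / 40.0 = 0.05075 mol
Temperature rose, so q_rxn = −|q_surr| = -2.419 kJ
ΔH = q_rxn / n = -47.67 kJ/mol

ΔH = -47.7 kJ/mol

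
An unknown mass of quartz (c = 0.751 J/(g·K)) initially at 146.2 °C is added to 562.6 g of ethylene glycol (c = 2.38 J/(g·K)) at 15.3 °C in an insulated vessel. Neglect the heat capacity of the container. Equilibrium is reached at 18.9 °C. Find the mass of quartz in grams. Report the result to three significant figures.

m = 50.4 g

q_gained = (562.6 × 2.38) × (18.9 − 15.3) = 4820 J
q_lost = m × 0.751 × (146.2 − 18.9) = 95.6023 m
m = 4820 / 95.6023 = 50.4 g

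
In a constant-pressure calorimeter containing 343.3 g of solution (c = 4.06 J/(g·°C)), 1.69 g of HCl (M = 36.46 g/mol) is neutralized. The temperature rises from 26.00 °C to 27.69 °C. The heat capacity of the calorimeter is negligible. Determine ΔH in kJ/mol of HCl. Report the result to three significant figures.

|ΔT| = |27.69 − 26.00| = 1.69 °C
|q_surr| = (343.3 × 4.06) × 1.69 = 1393.798 × 1.69 = 2356 J
n(HCl) = 1.69 / 36.46 = 0.04635 mol
Temperature rose, so q_rxn = −|q_surr| = -2.356 kJ
ΔH = q_rxn / n = -50.83 kJ/mol

ΔH = -50.8 kJ/mol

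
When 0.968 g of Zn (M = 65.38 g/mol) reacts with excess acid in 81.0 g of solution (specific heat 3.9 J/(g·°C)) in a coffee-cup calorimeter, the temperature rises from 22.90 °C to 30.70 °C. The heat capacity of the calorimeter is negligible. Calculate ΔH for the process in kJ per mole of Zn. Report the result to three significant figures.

|ΔT| = |30.70 − 22.90| = 7.80 °C
|q_surr| = (81.0 × 3.9) × 7.80 = 315.9 × 7.80 = 2464 J
n(Zn) = 0.968 / 65.38 = 0.01481 mol
Temperature rose, so q_rxn = −|q_surr| = -2.464 kJ
ΔH = q_rxn / n = -166.4 kJ/mol

ΔH = -166 kJ/mol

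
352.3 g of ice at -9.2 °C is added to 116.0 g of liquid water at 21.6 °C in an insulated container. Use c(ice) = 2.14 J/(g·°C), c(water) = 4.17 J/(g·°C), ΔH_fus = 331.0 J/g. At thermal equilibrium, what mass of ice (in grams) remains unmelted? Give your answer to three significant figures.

m_ice remaining = 342 g

Heat to warm all ice to 0 °C: 352.3×2.14×9.2 = 6936.1 J
Heat released by water cooling to 0 °C: 116.0×4.17×21.6 = 10448 J
10448 J < 6936.1 + 352.3×331.0 = 123547.4 J, so not all ice melts; final T = 0 °C.
Heat left for melting: 10448 − 6936.1 = 3511.9 J
Mass melted = 3511.9 / 331.0 = 10.61 g
Ice remaining = 352.3 − 10.61 = 341.69 g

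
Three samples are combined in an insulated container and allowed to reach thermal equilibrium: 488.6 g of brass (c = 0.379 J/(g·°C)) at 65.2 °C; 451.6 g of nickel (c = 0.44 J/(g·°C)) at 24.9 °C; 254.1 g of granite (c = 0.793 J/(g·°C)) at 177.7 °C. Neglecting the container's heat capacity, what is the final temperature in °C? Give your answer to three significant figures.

T_f = 90.2 °C

Σ mᵢcᵢ(T − Tᵢ) = 0  ⇒  T = Σ mᵢcᵢTᵢ / Σ mᵢcᵢ
Σ mᵢcᵢ = 488.6×0.379 + 451.6×0.44 + 254.1×0.793 = 585.3847
Σ mᵢcᵢTᵢ = 185.1794×65.2 + 198.704×24.9 + 201.5013×177.7 = 52828
T = 52828 / 585.3847 = 90.24 °C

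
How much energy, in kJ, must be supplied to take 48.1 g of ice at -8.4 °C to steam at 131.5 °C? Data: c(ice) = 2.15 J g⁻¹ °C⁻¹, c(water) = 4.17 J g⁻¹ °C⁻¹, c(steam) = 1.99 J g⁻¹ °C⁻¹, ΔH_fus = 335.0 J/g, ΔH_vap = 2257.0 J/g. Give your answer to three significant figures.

q1 (heat ice -8.4→0.0 °C): 48.1 × 2.15 × 8.4 = 869 J
q2 (melt at 0 °C): 48.1 × 335.0 = 16114 J
q3 (heat water 0.0→100.0 °C): 48.1 × 4.17 × 100.0 = 20058 J
q4 (vaporize at 100 °C): 48.1 × 2257.0 = 108562 J
q5 (heat steam 100.0→131.5 °C): 48.1 × 1.99 × 31.5 = 3015 J
Total: 869 + 16114 + 20058 + 108562 + 3015 = 148618 J = 149 kJ

q = 149 kJ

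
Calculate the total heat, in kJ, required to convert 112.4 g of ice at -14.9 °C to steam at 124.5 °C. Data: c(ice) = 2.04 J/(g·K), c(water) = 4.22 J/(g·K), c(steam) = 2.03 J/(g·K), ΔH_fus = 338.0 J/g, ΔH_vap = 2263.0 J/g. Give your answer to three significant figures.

q1 (heat ice -14.9→0.0 °C): 112.4 × 2.04 × 14.9 = 3417 J
q2 (melt at 0 °C): 112.4 × 338.0 = 37991 J
q3 (heat water 0.0→100.0 °C): 112.4 × 4.22 × 100.0 = 47433 J
q4 (vaporize at 100 °C): 112.4 × 2263.0 = 254361 J
q5 (heat steam 100.0→124.5 °C): 112.4 × 2.03 × 24.5 = 5590 J
Total: 3417 + 37991 + 47433 + 254361 + 5590 = 348792 J = 349 kJ

q = 349 kJ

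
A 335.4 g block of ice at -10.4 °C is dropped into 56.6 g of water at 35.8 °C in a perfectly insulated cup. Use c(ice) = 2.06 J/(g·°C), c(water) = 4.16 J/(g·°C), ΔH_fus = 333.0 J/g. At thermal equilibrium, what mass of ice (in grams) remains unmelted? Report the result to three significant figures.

Heat to warm all ice to 0 °C: 335.4×2.06×10.4 = 7185.6 J
Heat released by water cooling to 0 °C: 56.6×4.16×35.8 = 8429.3 J
8429.3 J < 7185.6 + 335.4×333.0 = 118873.8 J, so not all ice melts; final T = 0 °C.
Heat left for melting: 8429.3 − 7185.6 = 1243.7 J
Mass melted = 1243.7 / 333.0 = 3.735 g
Ice remaining = 335.4 − 3.735 = 331.665 g

m_ice remaining = 332 g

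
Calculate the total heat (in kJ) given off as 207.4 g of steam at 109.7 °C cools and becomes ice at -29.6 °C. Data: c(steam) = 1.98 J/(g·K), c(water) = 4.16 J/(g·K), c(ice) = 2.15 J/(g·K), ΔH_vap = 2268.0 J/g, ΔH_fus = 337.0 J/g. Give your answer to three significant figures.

q1 (cool steam 109.7→100 °C): 207.4 × 1.98 × 9.7 = 3983 J
q2 (condense at 100 °C): 207.4 × 2268.0 = 470383 J
q3 (cool water 100→0 °C): 207.4 × 4.16 × 100.0 = 86278 J
q4 (freeze at 0 °C): 207.4 × 337.0 = 69894 J
q5 (cool ice 0→-29.6 °C): 207.4 × 2.15 × 29.6 = 13199 J
Total: 3983 + 470383 + 86278 + 69894 + 13199 = 643737 J = 644 kJ

q = 644 kJ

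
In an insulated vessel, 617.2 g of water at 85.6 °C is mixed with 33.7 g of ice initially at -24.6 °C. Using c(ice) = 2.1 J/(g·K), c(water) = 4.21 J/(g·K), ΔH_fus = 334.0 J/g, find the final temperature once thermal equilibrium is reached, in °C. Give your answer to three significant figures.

T_f = 76.4 °C

Heat to bring ice to 0 °C and melt it: q₁ = 33.7×2.1×24.6 + 33.7×334.0 = 12997 J
Heat the water can supply cooling to 0 °C: 617.2×4.21×85.6 = 222424 J > q₁, so all ice melts.
Energy balance: 617.2×4.21×(85.6 − T) = 12997 + 33.7×4.21×(T − 0)
2598.412(85.6 − T) = 12997 + 141.877 T
222424 − 12997 = 2740.289 T
T = 209427 / 2740.289 = 76.43 °C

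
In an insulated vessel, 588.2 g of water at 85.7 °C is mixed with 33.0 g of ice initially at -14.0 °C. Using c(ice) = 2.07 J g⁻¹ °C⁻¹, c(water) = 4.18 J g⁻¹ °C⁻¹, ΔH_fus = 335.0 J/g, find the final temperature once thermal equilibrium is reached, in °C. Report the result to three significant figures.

Heat to bring ice to 0 °C and melt it: q₁ = 33.0×2.07×14.0 + 33.0×335.0 = 12011 J
Heat the water can supply cooling to 0 °C: 588.2×4.18×85.7 = 210709 J > q₁, so all ice melts.
Energy balance: 588.2×4.18×(85.7 − T) = 12011 + 33.0×4.18×(T − 0)
2458.676(85.7 − T) = 12011 + 137.94 T
210709 − 12011 = 2596.616 T
T = 198698 / 2596.616 = 76.52 °C

T_f = 76.5 °C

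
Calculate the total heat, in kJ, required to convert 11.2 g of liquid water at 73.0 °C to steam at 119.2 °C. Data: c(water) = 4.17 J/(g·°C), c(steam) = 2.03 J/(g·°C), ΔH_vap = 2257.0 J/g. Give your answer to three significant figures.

q1 (heat water 73.0→100.0 °C): 11.2 × 4.17 × 27.0 = 1261 J
q2 (vaporize at 100 °C): 11.2 × 2257.0 = 25278 J
q3 (heat steam 100.0→119.2 °C): 11.2 × 2.03 × 19.2 = 437 J
Total: 1261 + 25278 + 437 = 26976 J = 27.0 kJ

q = 27.0 kJ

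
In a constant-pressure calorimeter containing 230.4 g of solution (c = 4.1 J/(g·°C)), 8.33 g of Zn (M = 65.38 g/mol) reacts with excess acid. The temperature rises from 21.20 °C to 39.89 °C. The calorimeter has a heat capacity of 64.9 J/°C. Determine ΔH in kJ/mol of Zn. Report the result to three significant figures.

ΔH = -148 kJ/mol

|ΔT| = |39.89 − 21.20| = 18.69 °C
|q_surr| = (230.4 × 4.1 + 64.9) × 18.69 = 1009.54 × 18.69 = 18870 J
n(Zn) = 8.33 / 65.38 = 0.1274 mol
Temperature rose, so q_rxn = −|q_surr| = -18.87 kJ
ΔH = q_rxn / n = -148.1 kJ/mol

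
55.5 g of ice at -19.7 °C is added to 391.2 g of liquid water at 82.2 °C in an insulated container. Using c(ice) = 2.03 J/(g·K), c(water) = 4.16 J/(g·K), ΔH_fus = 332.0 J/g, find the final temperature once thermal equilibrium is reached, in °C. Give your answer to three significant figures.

Heat to bring ice to 0 °C and melt it: q₁ = 55.5×2.03×19.7 + 55.5×332.0 = 20646 J
Heat the water can supply cooling to 0 °C: 391.2×4.16×82.2 = 133772 J > q₁, so all ice melts.
Energy balance: 391.2×4.16×(82.2 − T) = 20646 + 55.5×4.16×(T − 0)
1627.392(82.2 − T) = 20646 + 230.88 T
133772 − 20646 = 1858.272 T
T = 113126 / 1858.272 = 60.88 °C

T_f = 60.9 °C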